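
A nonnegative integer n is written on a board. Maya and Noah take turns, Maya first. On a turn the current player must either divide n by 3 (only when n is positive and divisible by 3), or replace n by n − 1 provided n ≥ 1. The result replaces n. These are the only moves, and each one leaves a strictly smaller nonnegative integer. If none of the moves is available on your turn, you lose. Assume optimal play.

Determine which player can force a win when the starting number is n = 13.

Noah wins.

Positions with no move are L. A position that does have a move is losing for the player to move precisely when every available move leads to a winning position for the opponent. Fill in the labels:
n=0: no move → L
n=1: →0(L), so W
n=2: →1(W) only, which is W, so L
n=3: →2(L), so W
n=4: →3(W) only, which is W, so L
n=5: →4(L), so W
n=6: →2(L), so W
n=7: →6(W) only, which is W, so L
n=8: →7(L), so W
n=9: →3(W), 8(W) — all W, so L
n=10: →9(L), so W
n=11: →10(W) only, which is W, so L
n=12: →4(L), so W
n=13: →12(W) only, which is W, so L
Every move from 13 reaches a W position, so the mover loses.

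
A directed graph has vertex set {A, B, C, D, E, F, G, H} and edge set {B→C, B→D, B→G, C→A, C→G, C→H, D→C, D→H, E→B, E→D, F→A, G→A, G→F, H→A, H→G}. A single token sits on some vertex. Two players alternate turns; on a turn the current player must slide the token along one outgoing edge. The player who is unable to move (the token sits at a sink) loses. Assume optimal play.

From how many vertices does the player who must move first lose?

Classify positions by backward induction: terminal positions (no move available) are L. From any other position, the mover wins iff some move reaches an L.
Every edge goes from a vertex to one that appears earlier in the order A, F, G, H, C, D, B, E, so processing vertices in that order labels each vertex after all of its successors.
A: no outgoing edge → L
F: can move to A, which is L ⇒ W
G: can move to A, which is L ⇒ W
H: can move to A, which is L ⇒ W
C: can move to A, which is L ⇒ W
D: moves to C(W), H(W); every one is W ⇒ L
B: can move to D, which is L ⇒ W
E: can move to D, which is L ⇒ W
The L vertices are A, D; that is 2 in all.

2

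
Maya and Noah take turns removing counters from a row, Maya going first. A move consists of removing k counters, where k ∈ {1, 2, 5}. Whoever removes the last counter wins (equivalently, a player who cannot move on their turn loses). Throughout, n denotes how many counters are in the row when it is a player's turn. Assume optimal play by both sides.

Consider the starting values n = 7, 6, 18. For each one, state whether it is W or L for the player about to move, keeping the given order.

7: W, 6: L, 18: L

Positions with no move are L. A position that does have a move is losing for the player to move precisely when every available move leads to a winning position for the opponent. Fill in the labels:
n=0: no move → L
n=1: W (go to 0, an L position)
n=2: W (go to 0, an L position)
n=3: L (options 2(W), 1(W) are all W)
n=4: W (go to 3, an L position)
n=5: W (go to 3, an L position)
n=6: L (options 5(W), 4(W), 1(W) are all W)
n=7: W (go to 6, an L position)
n=8: W (go to 6, an L position)
n=9: L (options 8(W), 7(W), 4(W) are all W)
n=10: W (go to 9, an L position)
n=11: W (go to 9, an L position)
n=12: L (options 11(W), 10(W), 7(W) are all W)
n=13: W (go to 12, an L position)
n=14: W (go to 12, an L position)
n=15: L (options 14(W), 13(W), 10(W) are all W)
n=16: W (go to 15, an L position)
n=17: W (go to 15, an L position)
n=18: L (options 17(W), 16(W), 13(W) are all W)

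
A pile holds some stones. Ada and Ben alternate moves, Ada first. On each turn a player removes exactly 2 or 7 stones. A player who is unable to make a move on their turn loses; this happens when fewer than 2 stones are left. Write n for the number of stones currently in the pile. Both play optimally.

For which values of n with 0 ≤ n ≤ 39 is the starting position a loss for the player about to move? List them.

Work bottom-up. With no move the player to move loses. Otherwise the position is W if at least one move leads to an L position for the opponent, and L if every move leads to a W.
n=0: no move → L
n=1: no move → L
n=2: reaches L-position 0 → W
n=3: reaches L-position 1 → W
n=4: only reaches 2(W), which is W → L
n=5: only reaches 3(W), which is W → L
n=6: reaches L-position 4 → W
n=7: reaches L-position 5 → W
n=8: reaches L-position 1 → W
n=9: only reaches 7(W), 2(W), all W → L
n=10: only reaches 8(W), 3(W), all W → L
n=11: reaches L-position 9 → W
n=12: reaches L-position 10 → W
n=13: only reaches 11(W), 6(W), all W → L
n=14: only reaches 12(W), 7(W), all W → L
n=15: reaches L-position 13 → W
n=16: reaches L-position 14 → W
n=17: reaches L-position 10 → W
n=18: only reaches 16(W), 11(W), all W → L
n=19: only reaches 17(W), 12(W), all W → L
n=20: reaches L-position 18 → W
n=21: reaches L-position 19 → W
n=22: only reaches 20(W), 15(W), all W → L
n=23: only reaches 21(W), 16(W), all W → L
n=24: reaches L-position 22 → W
n=25: reaches L-position 23 → W
n=26: reaches L-position 19 → W
n=27: only reaches 25(W), 20(W), all W → L
n=28: only reaches 26(W), 21(W), all W → L
n=29: reaches L-position 27 → W
n=30: reaches L-position 28 → W
n=31: only reaches 29(W), 24(W), all W → L
n=32: only reaches 30(W), 25(W), all W → L
n=33: reaches L-position 31 → W
n=34: reaches L-position 32 → W
n=35: reaches L-position 28 → W
n=36: only reaches 34(W), 29(W), all W → L
n=37: only reaches 35(W), 30(W), all W → L
n=38: reaches L-position 36 → W
n=39: reaches L-position 37 → W
The losing starting values of n are exactly the entries labelled L in this table (18 of them).

0, 1, 4, 5, 9, 10, 13, 14, 18, 19, 22, 23, 27, 28, 31, 32, 36, 37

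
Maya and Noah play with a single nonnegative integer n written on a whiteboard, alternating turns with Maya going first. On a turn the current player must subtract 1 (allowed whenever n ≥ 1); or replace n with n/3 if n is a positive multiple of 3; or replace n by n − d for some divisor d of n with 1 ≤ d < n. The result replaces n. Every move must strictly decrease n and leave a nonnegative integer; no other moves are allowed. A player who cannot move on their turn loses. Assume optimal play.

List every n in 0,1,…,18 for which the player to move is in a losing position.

Positions with no move are L. A position that does have a move is losing for the player to move precisely when every available move leads to a winning position for the opponent. Fill in the labels:
n=0: no move → L
n=1: W (go to 0, an L position)
n=2: L (sole option 1(W) is W)
n=3: W (go to 2, an L position)
n=4: W (go to 2, an L position)
n=5: L (sole option 4(W) is W)
n=6: W (go to 2, an L position)
n=7: L (sole option 6(W) is W)
n=8: W (go to 7, an L position)
n=9: L (options 3(W), 6(W), 8(W) are all W)
n=10: W (go to 5, an L position)
n=11: L (sole option 10(W) is W)
n=12: W (go to 9, an L position)
n=13: L (sole option 12(W) is W)
n=14: W (go to 7, an L position)
n=15: W (go to 5, an L position)
n=16: L (options 8(W), 12(W), 14(W), 15(W) are all W)
n=17: W (go to 16, an L position)
n=18: W (go to 9, an L position)
The losing starting values of n are exactly the entries labelled L in this table (8 of them).

0, 2, 5, 7, 9, 11, 13, 16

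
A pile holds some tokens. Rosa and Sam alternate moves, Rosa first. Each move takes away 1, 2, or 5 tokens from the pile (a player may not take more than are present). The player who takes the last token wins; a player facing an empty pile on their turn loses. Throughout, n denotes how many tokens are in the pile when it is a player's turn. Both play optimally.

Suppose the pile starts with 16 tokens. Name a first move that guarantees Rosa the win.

Work bottom-up. With no move the player to move loses. Otherwise the position is W if at least one move leads to an L position for the opponent, and L if every move leads to a W.
n=0: no move → L
n=1: →0(L), so W
n=2: →0(L), so W
n=3: →2(W), 1(W) — all W, so L
n=4: →3(L), so W
n=5: →3(L), so W
n=6: →5(W), 4(W), 1(W) — all W, so L
n=7: →6(L), so W
n=8: →6(L), so W
n=9: →8(W), 7(W), 4(W) — all W, so L
n=10: →9(L), so W
n=11: →9(L), so W
n=12: →11(W), 10(W), 7(W) — all W, so L
n=13: →12(L), so W
n=14: →12(L), so W
n=15: →14(W), 13(W), 10(W) — all W, so L
n=16: →15(L), so W
From 16, the L positions reachable in one move are: 15.

Remove 1, leaving 15.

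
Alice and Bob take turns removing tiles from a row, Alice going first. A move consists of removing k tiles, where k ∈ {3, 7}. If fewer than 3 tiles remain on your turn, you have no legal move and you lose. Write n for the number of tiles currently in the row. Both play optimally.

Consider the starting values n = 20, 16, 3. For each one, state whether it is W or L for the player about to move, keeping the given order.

20: L, 16: L, 3: W

Build the W/L table. Terminal = L. A non-terminal position is W if it has a move to some L; otherwise it is L.
n=0: no move → L
n=1: no move → L
n=2: no move → L
n=3: →0(L), so W
n=4: →1(L), so W
n=5: →2(L), so W
n=6: →3(W) only, which is W, so L
n=7: →0(L), so W
n=8: →1(L), so W
n=9: →6(L), so W
n=10: →7(W), 3(W) — all W, so L
n=11: →8(W), 4(W) — all W, so L
n=12: →9(W), 5(W) — all W, so L
n=13: →10(L), so W
n=14: →11(L), so W
n=15: →12(L), so W
n=16: →13(W), 9(W) — all W, so L
n=17: →10(L), so W
n=18: →11(L), so W
n=19: →16(L), so W
n=20: →17(W), 13(W) — all W, so L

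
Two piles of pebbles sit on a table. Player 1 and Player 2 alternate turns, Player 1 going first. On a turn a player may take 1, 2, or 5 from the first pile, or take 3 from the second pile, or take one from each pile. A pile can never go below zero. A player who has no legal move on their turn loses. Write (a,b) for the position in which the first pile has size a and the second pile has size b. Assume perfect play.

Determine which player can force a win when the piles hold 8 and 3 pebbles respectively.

Compute win/loss labels from the base case upward. A position with no move is L. Any other position is W if it can reach an L in one move, else L.
No move ever increases a pile, so every position that can arise here has a ≤ 8 and b ≤ 3; it is enough to label the cells with 0 ≤ a ≤ 8 and 0 ≤ b ≤ 3.
Every move lowers a or b (never raises either), so fill the grid row by row in increasing a, and left to right within a row: each cell's successors are then already labelled.
      b=0  b=1  b=2  b=3
a=0:    L    L    L    W
a=1:    W    W    W    W
a=2:    W    W    W    L
a=3:    L    L    L    W
a=4:    W    W    W    W
a=5:    W    W    W    L
a=6:    L    L    L    W
a=7:    W    W    W    W
a=8:    W    W    W    L
Cells with no legal move (terminal, hence L): (0,0), (0,1), (0,2).
The remaining L cells, each justified by listing all of its moves:
(2,3): moves to (1,3)(W), (0,3)(W), (2,0)(W), (1,2)(W); every one is W ⇒ L
(3,0): moves to (2,0)(W), (1,0)(W); every one is W ⇒ L
(3,1): moves to (2,1)(W), (1,1)(W), (2,0)(W); every one is W ⇒ L
(3,2): moves to (2,2)(W), (1,2)(W), (2,1)(W); every one is W ⇒ L
(5,3): moves to (4,3)(W), (3,3)(W), (0,3)(W), (5,0)(W), (4,2)(W); every one is W ⇒ L
(6,0): moves to (5,0)(W), (4,0)(W), (1,0)(W); every one is W ⇒ L
(6,1): moves to (5,1)(W), (4,1)(W), (1,1)(W), (5,0)(W); every one is W ⇒ L
(6,2): moves to (5,2)(W), (4,2)(W), (1,2)(W), (5,1)(W); every one is W ⇒ L
(8,3): moves to (7,3)(W), (6,3)(W), (3,3)(W), (8,0)(W), (7,2)(W); every one is W ⇒ L
Every other cell has at least one move into one of the L cells above, so it is W.
The starting position (8,3) is L: whatever Player 1 does, the opponent receives a W position.

Player 2 wins.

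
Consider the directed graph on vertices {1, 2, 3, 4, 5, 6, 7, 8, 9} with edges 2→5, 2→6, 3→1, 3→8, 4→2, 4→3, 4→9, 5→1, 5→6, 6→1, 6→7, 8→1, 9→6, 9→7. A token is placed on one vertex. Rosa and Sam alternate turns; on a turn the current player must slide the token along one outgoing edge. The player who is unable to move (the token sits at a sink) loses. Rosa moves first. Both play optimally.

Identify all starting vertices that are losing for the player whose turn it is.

1, 2, 7

Use the standard recursion: the mover loses at a terminal position; elsewhere, the mover wins exactly when some move hands the opponent an L position.
Every edge goes from a vertex to one that appears earlier in the order 7, 1, 6, 5, 9, 8, 3, 2, 4, so processing vertices in that order labels each vertex after all of its successors.
7: no outgoing edge → L
1: no outgoing edge → L
6: W (go to 1, an L position)
5: W (go to 1, an L position)
9: W (go to 7, an L position)
8: W (go to 1, an L position)
3: W (go to 1, an L position)
2: L (options 5(W), 6(W) are all W)
4: W (go to 2, an L position)
Reading off the rows marked L gives the requested list; there are 3 such vertices.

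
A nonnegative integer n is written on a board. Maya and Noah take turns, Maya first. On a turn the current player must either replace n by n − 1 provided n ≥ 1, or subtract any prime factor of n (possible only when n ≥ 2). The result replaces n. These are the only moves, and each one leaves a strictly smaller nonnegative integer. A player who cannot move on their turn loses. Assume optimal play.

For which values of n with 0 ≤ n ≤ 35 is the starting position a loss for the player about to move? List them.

0, 4, 8, 12, 16, 20, 24, 28, 32

Use the standard recursion: the mover loses at a terminal position; elsewhere, the mover wins exactly when some move hands the opponent an L position.
n=0: no move → L
n=1: reaches L-position 0 → W
n=2: reaches L-position 0 → W
n=3: reaches L-position 0 → W
n=4: only reaches 2(W), 3(W), all W → L
n=5: reaches L-position 0 → W
n=6: reaches L-position 4 → W
n=7: reaches L-position 0 → W
n=8: only reaches 6(W), 7(W), all W → L
n=9: reaches L-position 8 → W
n=10: reaches L-position 8 → W
n=11: reaches L-position 0 → W
n=12: only reaches 9(W), 10(W), 11(W), all W → L
n=13: reaches L-position 0 → W
n=14: reaches L-position 12 → W
n=15: reaches L-position 12 → W
n=16: only reaches 14(W), 15(W), all W → L
n=17: reaches L-position 0 → W
n=18: reaches L-position 16 → W
n=19: reaches L-position 0 → W
n=20: only reaches 15(W), 18(W), 19(W), all W → L
n=21: reaches L-position 20 → W
n=22: reaches L-position 20 → W
n=23: reaches L-position 0 → W
n=24: only reaches 21(W), 22(W), 23(W), all W → L
n=25: reaches L-position 20 → W
n=26: reaches L-position 24 → W
n=27: reaches L-position 24 → W
n=28: only reaches 21(W), 26(W), 27(W), all W → L
n=29: reaches L-position 0 → W
n=30: reaches L-position 28 → W
n=31: reaches L-position 0 → W
n=32: only reaches 30(W), 31(W), all W → L
n=33: reaches L-position 32 → W
n=34: reaches L-position 32 → W
n=35: reaches L-position 28 → W
Reading off the rows marked L gives the requested list; there are 9 such values of n.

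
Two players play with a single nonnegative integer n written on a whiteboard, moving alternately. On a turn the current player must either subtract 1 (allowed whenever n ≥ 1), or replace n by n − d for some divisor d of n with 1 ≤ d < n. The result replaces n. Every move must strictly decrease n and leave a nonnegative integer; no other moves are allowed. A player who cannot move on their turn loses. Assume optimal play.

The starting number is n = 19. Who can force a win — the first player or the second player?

Positions with no move are L. A position that does have a move is losing for the player to move precisely when every available move leads to a winning position for the opponent. Fill in the labels:
n=0: no move → L
n=1: W (go to 0, an L position)
n=2: L (sole option 1(W) is W)
n=3: W (go to 2, an L position)
n=4: W (go to 2, an L position)
n=5: L (sole option 4(W) is W)
n=6: W (go to 5, an L position)
n=7: L (sole option 6(W) is W)
n=8: W (go to 7, an L position)
n=9: L (options 6(W), 8(W) are all W)
n=10: W (go to 5, an L position)
n=11: L (sole option 10(W) is W)
n=12: W (go to 9, an L position)
n=13: L (sole option 12(W) is W)
n=14: W (go to 7, an L position)
n=15: L (options 10(W), 12(W), 14(W) are all W)
n=16: W (go to 15, an L position)
n=17: L (sole option 16(W) is W)
n=18: W (go to 9, an L position)
n=19: L (sole option 18(W) is W)
Every move from 19 reaches a W position, so the mover loses.

The second player wins.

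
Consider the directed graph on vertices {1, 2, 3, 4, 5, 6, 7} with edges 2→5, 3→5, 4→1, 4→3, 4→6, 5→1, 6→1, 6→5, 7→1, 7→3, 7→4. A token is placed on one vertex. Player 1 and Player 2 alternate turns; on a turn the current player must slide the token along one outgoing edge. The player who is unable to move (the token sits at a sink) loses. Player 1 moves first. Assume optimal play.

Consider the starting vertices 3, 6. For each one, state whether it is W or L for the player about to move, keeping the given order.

3: L, 6: W

Build the W/L table. Terminal = L. A non-terminal position is W if it has a move to some L; otherwise it is L.
Every edge goes from a vertex to one that appears earlier in the order 1, 5, 6, 3, 4, 7, 2, so processing vertices in that order labels each vertex after all of its successors.
1: no outgoing edge → L
5: reaches L-position 1 → W
6: reaches L-position 1 → W
3: only reaches 5(W), which is W → L
4: reaches L-position 3 → W
7: reaches L-position 3 → W
2: only reaches 5(W), which is W → L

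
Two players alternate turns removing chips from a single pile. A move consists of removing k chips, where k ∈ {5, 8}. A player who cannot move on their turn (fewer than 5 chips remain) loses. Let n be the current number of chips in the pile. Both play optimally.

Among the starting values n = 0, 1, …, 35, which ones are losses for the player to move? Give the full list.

Compute win/loss labels from the base case upward. A position with no move is L. Any other position is W if it can reach an L in one move, else L.
n=0: no move → L
n=1: no move → L
n=2: no move → L
n=3: no move → L
n=4: no move → L
n=5: →0(L), so W
n=6: →1(L), so W
n=7: →2(L), so W
n=8: →3(L), so W
n=9: →4(L), so W
n=10: →2(L), so W
n=11: →3(L), so W
n=12: →4(L), so W
n=13: →8(W), 5(W) — all W, so L
n=14: →9(W), 6(W) — all W, so L
n=15: →10(W), 7(W) — all W, so L
n=16: →11(W), 8(W) — all W, so L
n=17: →12(W), 9(W) — all W, so L
n=18: →13(L), so W
n=19: →14(L), so W
n=20: →15(L), so W
n=21: →16(L), so W
n=22: →17(L), so W
n=23: →15(L), so W
n=24: →16(L), so W
n=25: →17(L), so W
n=26: →21(W), 18(W) — all W, so L
n=27: →22(W), 19(W) — all W, so L
n=28: →23(W), 20(W) — all W, so L
n=29: →24(W), 21(W) — all W, so L
n=30: →25(W), 22(W) — all W, so L
n=31: →26(L), so W
n=32: →27(L), so W
n=33: →28(L), so W
n=34: →29(L), so W
n=35: →30(L), so W
Reading off the rows marked L gives the requested list; there are 15 such values of n.

0, 1, 2, 3, 4, 13, 14, 15, 16, 17, 26, 27, 28, 29, 30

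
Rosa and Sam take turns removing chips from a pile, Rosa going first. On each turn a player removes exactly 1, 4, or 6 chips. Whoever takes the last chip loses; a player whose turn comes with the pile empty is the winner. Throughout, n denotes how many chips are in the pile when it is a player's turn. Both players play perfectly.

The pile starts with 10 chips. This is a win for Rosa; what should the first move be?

Compute win/loss labels from the base case upward. A position with no move is W. Any other position is W if it can reach an L in one move, else L.
n=0: no move; the opponent has just taken the last chip and therefore loses → W
n=1: the only move is to 0(W), a W ⇒ L
n=2: can move to 1, which is L ⇒ W
n=3: the only move is to 2(W), a W ⇒ L
n=4: can move to 3, which is L ⇒ W
n=5: can move to 1, which is L ⇒ W
n=6: moves to 5(W), 2(W), 0(W); every one is W ⇒ L
n=7: can move to 6, which is L ⇒ W
n=8: moves to 7(W), 4(W), 2(W); every one is W ⇒ L
n=9: can move to 8, which is L ⇒ W
n=10: can move to 6, which is L ⇒ W
From 10, the L positions reachable in one move are: 6.

Remove 4, leaving 6.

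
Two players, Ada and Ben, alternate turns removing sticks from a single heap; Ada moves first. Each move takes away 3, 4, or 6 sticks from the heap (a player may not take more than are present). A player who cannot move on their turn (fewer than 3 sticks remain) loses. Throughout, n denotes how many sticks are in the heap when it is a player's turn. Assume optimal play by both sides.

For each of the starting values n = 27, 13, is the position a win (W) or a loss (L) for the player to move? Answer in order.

Use the standard recursion: the mover loses at a terminal position; elsewhere, the mover wins exactly when some move hands the opponent an L position.
n=0: no move → L
n=1: no move → L
n=2: no move → L
n=3: can move to 0, which is L ⇒ W
n=4: can move to 1, which is L ⇒ W
n=5: can move to 2, which is L ⇒ W
n=6: can move to 2, which is L ⇒ W
n=7: can move to 1, which is L ⇒ W
n=8: can move to 2, which is L ⇒ W
n=9: moves to 6(W), 5(W), 3(W); every one is W ⇒ L
n=10: moves to 7(W), 6(W), 4(W); every one is W ⇒ L
n=11: moves to 8(W), 7(W), 5(W); every one is W ⇒ L
n=12: can move to 9, which is L ⇒ W
n=13: can move to 10, which is L ⇒ W
n=14: can move to 11, which is L ⇒ W
n=15: can move to 11, which is L ⇒ W
n=16: can move to 10, which is L ⇒ W
n=17: can move to 11, which is L ⇒ W
n=18: moves to 15(W), 14(W), 12(W); every one is W ⇒ L
n=19: moves to 16(W), 15(W), 13(W); every one is W ⇒ L
n=20: moves to 17(W), 16(W), 14(W); every one is W ⇒ L
n=21: can move to 18, which is L ⇒ W
n=22: can move to 19, which is L ⇒ W
n=23: can move to 20, which is L ⇒ W
n=24: can move to 20, which is L ⇒ W
n=25: can move to 19, which is L ⇒ W
n=26: can move to 20, which is L ⇒ W
n=27: moves to 24(W), 23(W), 21(W); every one is W ⇒ L

27: L, 13: W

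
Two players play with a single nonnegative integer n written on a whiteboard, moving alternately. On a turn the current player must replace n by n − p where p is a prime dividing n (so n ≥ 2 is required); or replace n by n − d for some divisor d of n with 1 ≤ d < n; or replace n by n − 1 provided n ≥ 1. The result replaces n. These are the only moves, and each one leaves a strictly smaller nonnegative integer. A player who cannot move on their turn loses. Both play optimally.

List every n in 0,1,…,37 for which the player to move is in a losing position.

Build the W/L table. Terminal = L. A non-terminal position is W if it has a move to some L; otherwise it is L.
n=0: no move → L
n=1: →0(L), so W
n=2: →0(L), so W
n=3: →0(L), so W
n=4: →2(W), 3(W) — all W, so L
n=5: →0(L), so W
n=6: →4(L), so W
n=7: →0(L), so W
n=8: →4(L), so W
n=9: →6(W), 8(W) — all W, so L
n=10: →9(L), so W
n=11: →0(L), so W
n=12: →9(L), so W
n=13: →0(L), so W
n=14: →7(W), 12(W), 13(W) — all W, so L
n=15: →14(L), so W
n=16: →14(L), so W
n=17: →0(L), so W
n=18: →9(L), so W
n=19: →0(L), so W
n=20: →10(W), 15(W), 16(W), 18(W), 19(W) — all W, so L
n=21: →14(L), so W
n=22: →20(L), so W
n=23: →0(L), so W
n=24: →20(L), so W
n=25: →20(L), so W
n=26: →13(W), 24(W), 25(W) — all W, so L
n=27: →26(L), so W
n=28: →14(L), so W
n=29: →0(L), so W
n=30: →20(L), so W
n=31: →0(L), so W
n=32: →16(W), 24(W), 28(W), 30(W), 31(W) — all W, so L
n=33: →32(L), so W
n=34: →32(L), so W
n=35: →28(W), 30(W), 34(W) — all W, so L
n=36: →32(L), so W
n=37: →0(L), so W
Reading off the rows marked L gives the requested list; there are 8 such values of n.

0, 4, 9, 14, 20, 26, 32, 35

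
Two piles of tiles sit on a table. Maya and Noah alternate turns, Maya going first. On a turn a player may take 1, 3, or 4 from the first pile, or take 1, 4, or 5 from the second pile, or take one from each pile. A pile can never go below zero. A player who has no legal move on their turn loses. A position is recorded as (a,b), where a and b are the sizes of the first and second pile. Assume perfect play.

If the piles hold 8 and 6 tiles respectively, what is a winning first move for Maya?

Positions with no move are L. A position that does have a move is losing for the player to move precisely when every available move leads to a winning position for the opponent. Fill in the labels:
No move ever increases a pile, so every position that can arise here has a ≤ 8 and b ≤ 6; it is enough to label the cells with 0 ≤ a ≤ 8 and 0 ≤ b ≤ 6.
Every move lowers a or b (never raises either), so fill the grid row by row in increasing a, and left to right within a row: each cell's successors are then already labelled.
      b=0  b=1  b=2  b=3  b=4  b=5  b=6
a=0:    L    W    L    W    W    W    W
a=1:    W    W    W    W    L    W    L
a=2:    L    W    L    W    W    W    W
a=3:    W    W    W    W    L    W    L
a=4:    W    L    W    L    W    W    W
a=5:    W    W    W    W    W    L    W
a=6:    W    L    W    L    W    W    W
a=7:    L    W    W    W    W    W    W
a=8:    W    W    L    W    L    W    W
Cells with no legal move (terminal, hence L): (0,0).
The remaining L cells, each justified by listing all of its moves:
(0,2): only reaches (0,1)(W), which is W → L
(1,4): only reaches (0,4)(W), (1,3)(W), (1,0)(W), (0,3)(W), all W → L
(1,6): only reaches (0,6)(W), (1,5)(W), (1,2)(W), (1,1)(W), (0,5)(W), all W → L
(2,0): only reaches (1,0)(W), which is W → L
(2,2): only reaches (1,2)(W), (2,1)(W), (1,1)(W), all W → L
(3,4): only reaches (2,4)(W), (0,4)(W), (3,3)(W), (3,0)(W), (2,3)(W), all W → L
(3,6): only reaches (2,6)(W), (0,6)(W), (3,5)(W), (3,2)(W), (3,1)(W), (2,5)(W), all W → L
(4,1): only reaches (3,1)(W), (1,1)(W), (0,1)(W), (4,0)(W), (3,0)(W), all W → L
(4,3): only reaches (3,3)(W), (1,3)(W), (0,3)(W), (4,2)(W), (3,2)(W), all W → L
(5,5): only reaches (4,5)(W), (2,5)(W), (1,5)(W), (5,4)(W), (5,1)(W), (5,0)(W), (4,4)(W), all W → L
(6,1): only reaches (5,1)(W), (3,1)(W), (2,1)(W), (6,0)(W), (5,0)(W), all W → L
(6,3): only reaches (5,3)(W), (3,3)(W), (2,3)(W), (6,2)(W), (5,2)(W), all W → L
(7,0): only reaches (6,0)(W), (4,0)(W), (3,0)(W), all W → L
(8,2): only reaches (7,2)(W), (5,2)(W), (4,2)(W), (8,1)(W), (7,1)(W), all W → L
(8,4): only reaches (7,4)(W), (5,4)(W), (4,4)(W), (8,3)(W), (8,0)(W), (7,3)(W), all W → L
Every other cell has at least one move into one of the L cells above, so it is W.
From (8,6), the L positions reachable in one move are: (8,2).

Move to (8,2).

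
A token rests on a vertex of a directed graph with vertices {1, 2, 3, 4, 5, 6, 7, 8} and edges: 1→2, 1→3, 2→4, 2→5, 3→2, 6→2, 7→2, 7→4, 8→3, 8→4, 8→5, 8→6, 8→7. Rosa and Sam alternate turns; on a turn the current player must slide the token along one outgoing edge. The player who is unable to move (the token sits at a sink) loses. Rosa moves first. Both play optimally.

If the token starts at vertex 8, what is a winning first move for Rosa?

Move to 6.

Work bottom-up. With no move the player to move loses. Otherwise the position is W if at least one move leads to an L position for the opponent, and L if every move leads to a W.
Every edge goes from a vertex to one that appears earlier in the order 5, 4, 2, 3, 7, 6, 8, 1, so processing vertices in that order labels each vertex after all of its successors.
5: no outgoing edge → L
4: no outgoing edge → L
2: reaches L-position 4 → W
3: only reaches 2(W), which is W → L
7: reaches L-position 4 → W
6: only reaches 2(W), which is W → L
8: reaches L-position 6 → W
1: reaches L-position 3 → W
From 8, the L positions reachable in one move are: 6, 3, 4, 5. Any move reaching one of these is winning.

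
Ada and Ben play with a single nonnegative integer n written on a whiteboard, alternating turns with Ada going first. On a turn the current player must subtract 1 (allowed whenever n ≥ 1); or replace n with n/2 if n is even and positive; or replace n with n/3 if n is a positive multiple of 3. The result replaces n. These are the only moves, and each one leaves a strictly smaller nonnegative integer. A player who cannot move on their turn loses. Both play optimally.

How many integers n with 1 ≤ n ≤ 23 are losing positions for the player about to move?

Compute win/loss labels from the base case upward. A position with no move is L. Any other position is W if it can reach an L in one move, else L.
n=0: no move → L
n=1: W (go to 0, an L position)
n=2: L (sole option 1(W) is W)
n=3: W (go to 2, an L position)
n=4: W (go to 2, an L position)
n=5: L (sole option 4(W) is W)
n=6: W (go to 2, an L position)
n=7: L (sole option 6(W) is W)
n=8: W (go to 7, an L position)
n=9: L (options 3(W), 8(W) are all W)
n=10: W (go to 5, an L position)
n=11: L (sole option 10(W) is W)
n=12: W (go to 11, an L position)
n=13: L (sole option 12(W) is W)
n=14: W (go to 7, an L position)
n=15: W (go to 5, an L position)
n=16: L (options 8(W), 15(W) are all W)
n=17: W (go to 16, an L position)
n=18: W (go to 9, an L position)
n=19: L (sole option 18(W) is W)
n=20: W (go to 19, an L position)
n=21: W (go to 7, an L position)
n=22: W (go to 11, an L position)
n=23: L (sole option 22(W) is W)
L entries with 1 ≤ n ≤ 23 (n=0 is outside the asked range and is not counted): n = 2, 5, 7, 9, 11, 13, 16, 19, 23; that makes 9.

9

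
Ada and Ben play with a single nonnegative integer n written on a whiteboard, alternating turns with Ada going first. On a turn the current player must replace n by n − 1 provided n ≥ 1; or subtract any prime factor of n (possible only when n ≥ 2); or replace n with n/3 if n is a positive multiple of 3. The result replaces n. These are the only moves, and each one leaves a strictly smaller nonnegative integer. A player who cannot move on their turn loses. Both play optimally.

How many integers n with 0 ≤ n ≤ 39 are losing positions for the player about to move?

Compute win/loss labels from the base case upward. A position with no move is L. Any other position is W if it can reach an L in one move, else L.
n=0: no move → L
n=1: →0(L), so W
n=2: →0(L), so W
n=3: →0(L), so W
n=4: →2(W), 3(W) — all W, so L
n=5: →0(L), so W
n=6: →4(L), so W
n=7: →0(L), so W
n=8: →6(W), 7(W) — all W, so L
n=9: →8(L), so W
n=10: →8(L), so W
n=11: →0(L), so W
n=12: →4(L), so W
n=13: →0(L), so W
n=14: →7(W), 12(W), 13(W) — all W, so L
n=15: →14(L), so W
n=16: →14(L), so W
n=17: →0(L), so W
n=18: →6(W), 15(W), 16(W), 17(W) — all W, so L
n=19: →0(L), so W
n=20: →18(L), so W
n=21: →14(L), so W
n=22: →11(W), 20(W), 21(W) — all W, so L
n=23: →0(L), so W
n=24: →8(L), so W
n=25: →20(W), 24(W) — all W, so L
n=26: →25(L), so W
n=27: →9(W), 24(W), 26(W) — all W, so L
n=28: →27(L), so W
n=29: →0(L), so W
n=30: →25(L), so W
n=31: →0(L), so W
n=32: →30(W), 31(W) — all W, so L
n=33: →22(L), so W
n=34: →32(L), so W
n=35: →28(W), 30(W), 34(W) — all W, so L
n=36: →35(L), so W
n=37: →0(L), so W
n=38: →19(W), 36(W), 37(W) — all W, so L
n=39: →38(L), so W
L entries with 0 ≤ n ≤ 39: n = 0, 4, 8, 14, 18, 22, 25, 27, 32, 35, 38; that makes 11.

11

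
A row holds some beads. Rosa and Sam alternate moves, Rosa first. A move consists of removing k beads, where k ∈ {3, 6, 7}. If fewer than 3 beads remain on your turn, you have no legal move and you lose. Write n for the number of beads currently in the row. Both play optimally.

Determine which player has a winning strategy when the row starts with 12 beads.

Sam wins.

Label each position W (a win for the player to move) or L (a loss). A position with no legal move is L; any other position is W exactly when some move reaches an L, and L when every move reaches a W.
n=0: no move → L
n=1: no move → L
n=2: no move → L
n=3: →0(L), so W
n=4: →1(L), so W
n=5: →2(L), so W
n=6: →0(L), so W
n=7: →1(L), so W
n=8: →2(L), so W
n=9: →2(L), so W
n=10: →7(W), 4(W), 3(W) — all W, so L
n=11: →8(W), 5(W), 4(W) — all W, so L
n=12: →9(W), 6(W), 5(W) — all W, so L
The starting position 12 is L: whatever Rosa does, the opponent receives a W position.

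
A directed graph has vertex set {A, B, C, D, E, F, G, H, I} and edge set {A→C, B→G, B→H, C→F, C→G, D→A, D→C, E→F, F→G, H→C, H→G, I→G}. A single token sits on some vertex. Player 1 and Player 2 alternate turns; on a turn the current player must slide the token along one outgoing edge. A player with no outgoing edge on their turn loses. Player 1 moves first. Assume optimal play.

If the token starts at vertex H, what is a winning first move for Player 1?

Move to G.

Work bottom-up. With no move the player to move loses. Otherwise the position is W if at least one move leads to an L position for the opponent, and L if every move leads to a W.
Every edge goes from a vertex to one that appears earlier in the order G, F, C, E, I, A, H, D, B, so processing vertices in that order labels each vertex after all of its successors.
G: no outgoing edge → L
F: →G(L), so W
C: →G(L), so W
E: →F(W) only, which is W, so L
I: →G(L), so W
A: →C(W) only, which is W, so L
H: →G(L), so W
D: →A(L), so W
B: →G(L), so W
From H, the L positions reachable in one move are: G.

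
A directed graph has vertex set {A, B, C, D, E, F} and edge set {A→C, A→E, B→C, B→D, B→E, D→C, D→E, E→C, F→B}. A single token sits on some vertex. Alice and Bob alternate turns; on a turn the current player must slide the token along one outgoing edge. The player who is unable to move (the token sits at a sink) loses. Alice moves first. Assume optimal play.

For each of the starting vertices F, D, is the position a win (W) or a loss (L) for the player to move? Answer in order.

Work bottom-up. With no move the player to move loses. Otherwise the position is W if at least one move leads to an L position for the opponent, and L if every move leads to a W.
Every edge goes from a vertex to one that appears earlier in the order C, E, A, D, B, F, so processing vertices in that order labels each vertex after all of its successors.
C: no outgoing edge → L
E: can move to C, which is L ⇒ W
A: can move to C, which is L ⇒ W
D: can move to C, which is L ⇒ W
B: can move to C, which is L ⇒ W
F: the only move is to B(W), a W ⇒ L

F: L, D: W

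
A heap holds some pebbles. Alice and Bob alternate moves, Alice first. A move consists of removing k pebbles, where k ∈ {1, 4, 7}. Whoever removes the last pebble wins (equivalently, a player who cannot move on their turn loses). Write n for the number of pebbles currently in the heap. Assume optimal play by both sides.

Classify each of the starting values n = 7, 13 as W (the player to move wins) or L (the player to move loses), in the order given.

7: W, 13: L

Compute win/loss labels from the base case upward. A position with no move is L. Any other position is W if it can reach an L in one move, else L.
n=0: no move → L
n=1: W (go to 0, an L position)
n=2: L (sole option 1(W) is W)
n=3: W (go to 2, an L position)
n=4: W (go to 0, an L position)
n=5: L (options 4(W), 1(W) are all W)
n=6: W (go to 5, an L position)
n=7: W (go to 0, an L position)
n=8: L (options 7(W), 4(W), 1(W) are all W)
n=9: W (go to 8, an L position)
n=10: L (options 9(W), 6(W), 3(W) are all W)
n=11: W (go to 10, an L position)
n=12: W (go to 8, an L position)
n=13: L (options 12(W), 9(W), 6(W) are all W)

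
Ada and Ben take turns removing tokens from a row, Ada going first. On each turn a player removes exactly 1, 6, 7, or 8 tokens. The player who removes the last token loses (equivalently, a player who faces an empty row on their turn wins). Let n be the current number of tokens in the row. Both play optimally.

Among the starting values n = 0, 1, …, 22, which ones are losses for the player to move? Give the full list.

1, 3, 5, 14, 16, 18

Compute win/loss labels from the base case upward. A position with no move is W. Any other position is W if it can reach an L in one move, else L.
n=0: no move; the opponent has just taken the last token and therefore loses → W
n=1: the only move is to 0(W), a W ⇒ L
n=2: can move to 1, which is L ⇒ W
n=3: the only move is to 2(W), a W ⇒ L
n=4: can move to 3, which is L ⇒ W
n=5: the only move is to 4(W), a W ⇒ L
n=6: can move to 5, which is L ⇒ W
n=7: can move to 1, which is L ⇒ W
n=8: can move to 1, which is L ⇒ W
n=9: can move to 3, which is L ⇒ W
n=10: can move to 3, which is L ⇒ W
n=11: can move to 5, which is L ⇒ W
n=12: can move to 5, which is L ⇒ W
n=13: can move to 5, which is L ⇒ W
n=14: moves to 13(W), 8(W), 7(W), 6(W); every one is W ⇒ L
n=15: can move to 14, which is L ⇒ W
n=16: moves to 15(W), 10(W), 9(W), 8(W); every one is W ⇒ L
n=17: can move to 16, which is L ⇒ W
n=18: moves to 17(W), 12(W), 11(W), 10(W); every one is W ⇒ L
n=19: can move to 18, which is L ⇒ W
n=20: can move to 14, which is L ⇒ W
n=21: can move to 14, which is L ⇒ W
n=22: can move to 16, which is L ⇒ W
Reading off the rows marked L gives the requested list; there are 6 such values of n.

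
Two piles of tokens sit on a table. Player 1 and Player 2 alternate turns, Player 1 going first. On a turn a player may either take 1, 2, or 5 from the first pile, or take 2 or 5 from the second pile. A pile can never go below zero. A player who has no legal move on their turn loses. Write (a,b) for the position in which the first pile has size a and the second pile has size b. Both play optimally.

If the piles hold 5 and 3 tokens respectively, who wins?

Compute win/loss labels from the base case upward. A position with no move is L. Any other position is W if it can reach an L in one move, else L.
No move ever increases a pile, so every position that can arise here has a ≤ 5 and b ≤ 3; it is enough to label the cells with 0 ≤ a ≤ 5 and 0 ≤ b ≤ 3.
Every move lowers a or b (never raises either), so fill the grid row by row in increasing a, and left to right within a row: each cell's successors are then already labelled.
      b=0  b=1  b=2  b=3
a=0:    L    L    W    W
a=1:    W    W    L    L
a=2:    W    W    W    W
a=3:    L    L    W    W
a=4:    W    W    L    L
a=5:    W    W    W    W
Cells with no legal move (terminal, hence L): (0,0), (0,1).
The remaining L cells, each justified by listing all of its moves:
(1,2): only reaches (0,2)(W), (1,0)(W), all W → L
(1,3): only reaches (0,3)(W), (1,1)(W), all W → L
(3,0): only reaches (2,0)(W), (1,0)(W), all W → L
(3,1): only reaches (2,1)(W), (1,1)(W), all W → L
(4,2): only reaches (3,2)(W), (2,2)(W), (4,0)(W), all W → L
(4,3): only reaches (3,3)(W), (2,3)(W), (4,1)(W), all W → L
Every other cell has at least one move into one of the L cells above, so it is W.
The starting position (5,3) is W: Player 1 should move to (4,3), handing over an L position.

Player 1 wins.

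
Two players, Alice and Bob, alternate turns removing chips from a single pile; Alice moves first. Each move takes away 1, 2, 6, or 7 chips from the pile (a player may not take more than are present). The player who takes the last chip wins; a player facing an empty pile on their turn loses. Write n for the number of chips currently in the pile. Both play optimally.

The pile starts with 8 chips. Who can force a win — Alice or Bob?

Use the standard recursion: the mover loses at a terminal position; elsewhere, the mover wins exactly when some move hands the opponent an L position.
n=0: no move → L
n=1: reaches L-position 0 → W
n=2: reaches L-position 0 → W
n=3: only reaches 2(W), 1(W), all W → L
n=4: reaches L-position 3 → W
n=5: reaches L-position 3 → W
n=6: reaches L-position 0 → W
n=7: reaches L-position 0 → W
n=8: only reaches 7(W), 6(W), 2(W), 1(W), all W → L
Every move from 8 reaches a W position, so the mover loses.

Bob wins.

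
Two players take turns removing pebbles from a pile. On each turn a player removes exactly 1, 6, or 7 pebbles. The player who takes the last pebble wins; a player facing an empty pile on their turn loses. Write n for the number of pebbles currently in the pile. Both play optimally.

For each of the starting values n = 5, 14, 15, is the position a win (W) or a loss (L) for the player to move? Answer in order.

Work bottom-up. With no move the player to move loses. Otherwise the position is W if at least one move leads to an L position for the opponent, and L if every move leads to a W.
n=0: no move → L
n=1: can move to 0, which is L ⇒ W
n=2: the only move is to 1(W), a W ⇒ L
n=3: can move to 2, which is L ⇒ W
n=4: the only move is to 3(W), a W ⇒ L
n=5: can move to 4, which is L ⇒ W
n=6: can move to 0, which is L ⇒ W
n=7: can move to 0, which is L ⇒ W
n=8: can move to 2, which is L ⇒ W
n=9: can move to 2, which is L ⇒ W
n=10: can move to 4, which is L ⇒ W
n=11: can move to 4, which is L ⇒ W
n=12: moves to 11(W), 6(W), 5(W); every one is W ⇒ L
n=13: can move to 12, which is L ⇒ W
n=14: moves to 13(W), 8(W), 7(W); every one is W ⇒ L
n=15: can move to 14, which is L ⇒ W

5: W, 14: L, 15: W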